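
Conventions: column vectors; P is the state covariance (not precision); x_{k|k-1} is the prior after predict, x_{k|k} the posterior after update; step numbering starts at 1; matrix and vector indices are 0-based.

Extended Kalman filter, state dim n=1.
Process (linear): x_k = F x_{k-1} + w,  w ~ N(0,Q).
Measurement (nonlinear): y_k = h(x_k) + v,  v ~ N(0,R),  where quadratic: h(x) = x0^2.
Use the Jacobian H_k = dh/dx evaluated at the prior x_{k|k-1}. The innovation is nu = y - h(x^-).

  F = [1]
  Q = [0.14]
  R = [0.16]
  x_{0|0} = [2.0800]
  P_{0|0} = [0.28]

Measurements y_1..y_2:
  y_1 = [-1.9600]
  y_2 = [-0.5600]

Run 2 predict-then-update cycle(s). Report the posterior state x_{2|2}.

x_post = [0.1615]

step 1: x^-=[2.0800]  P^-=[0.4200]  H_jac=[4.1600]  S=[7.4284]  K=[0.2352]  nu=[-6.2864]  x^+=[0.6014]  P^+=[0.0090]
step 2: x^-=[0.6014]  P^-=[0.1490]  H_jac=[1.2028]  S=[0.3756]  K=[0.4773]  nu=[-0.9217]  x^+=[0.1615]  P^+=[0.0635]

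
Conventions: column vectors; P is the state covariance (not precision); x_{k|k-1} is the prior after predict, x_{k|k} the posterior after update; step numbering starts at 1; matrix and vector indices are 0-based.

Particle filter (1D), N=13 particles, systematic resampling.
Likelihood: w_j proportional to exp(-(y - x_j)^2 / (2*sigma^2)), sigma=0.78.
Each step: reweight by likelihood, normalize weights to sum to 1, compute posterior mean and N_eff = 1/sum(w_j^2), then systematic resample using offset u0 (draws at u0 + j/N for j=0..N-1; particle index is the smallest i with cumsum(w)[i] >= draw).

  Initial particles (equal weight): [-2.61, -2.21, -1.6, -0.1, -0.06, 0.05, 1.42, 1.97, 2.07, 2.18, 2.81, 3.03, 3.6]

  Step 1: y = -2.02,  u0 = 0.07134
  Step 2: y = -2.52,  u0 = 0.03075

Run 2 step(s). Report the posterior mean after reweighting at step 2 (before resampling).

post_mean = -2.2064

step 1: w=[0.2775, 0.3585, 0.3195, 0.0179, 0.0157, 0.0109, 0.0000, 0.0000, 0.0000, 0.0000, 0.0000, 0.0000, 0.0000]  mean=-2.0299  Neff=3.2436  idx=[0, 0, 0, 1, 1, 1, 1, 1, 2, 2, 2, 2, 5]
step 2: w=[0.1035, 0.1035, 0.1035, 0.0963, 0.0963, 0.0963, 0.0963, 0.0963, 0.0520, 0.0520, 0.0520, 0.0520, 0.0005]  mean=-2.2064  Neff=11.2048  idx=[0, 1, 1, 2, 3, 4, 4, 5, 6, 7, 8, 9, 11]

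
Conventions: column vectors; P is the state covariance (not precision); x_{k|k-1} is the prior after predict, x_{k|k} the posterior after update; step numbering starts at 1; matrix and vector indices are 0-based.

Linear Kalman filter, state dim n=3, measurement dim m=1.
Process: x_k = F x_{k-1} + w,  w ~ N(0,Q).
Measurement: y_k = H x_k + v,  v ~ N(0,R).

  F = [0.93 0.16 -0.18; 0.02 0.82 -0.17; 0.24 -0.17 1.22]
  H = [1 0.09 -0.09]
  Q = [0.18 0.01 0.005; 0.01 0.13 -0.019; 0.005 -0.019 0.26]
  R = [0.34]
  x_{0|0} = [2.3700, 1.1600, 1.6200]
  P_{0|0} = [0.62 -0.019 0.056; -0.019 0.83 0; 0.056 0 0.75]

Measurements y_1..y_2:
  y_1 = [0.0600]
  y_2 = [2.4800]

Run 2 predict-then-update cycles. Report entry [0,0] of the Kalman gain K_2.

step 1: x^-=[2.0981, 0.7232, 2.3480]  P^-=[0.7374 0.1298 0.0195; 0.1298 0.7090 -0.2919; 0.0195 -0.2919 1.4703]  S=[1.1196]  K=[0.6675; 0.1964; -0.1242]  nu=[-1.8919]  x^+=[0.8353, 0.3517, 2.5830]  P^+=[0.2386 -0.0170 0.1123; -0.0170 0.6658 -0.2646; 0.1123 -0.2646 1.4531]
step 2: x^-=[0.3682, -0.1340, 3.2920]  P^-=[0.4230 0.1613 -0.2140; 0.1613 0.6922 -0.6895; -0.2140 -0.6895 2.6326]  S=[0.8687]  K=[0.5259; 0.3289; -0.5906]  nu=[2.4202]  x^+=[1.6409, 0.6619, 1.8627]  P^+=[0.1828 0.0111 0.0557; 0.0111 0.5983 -0.5207; 0.0557 -0.5207 2.3297]

K[0,0] = 0.5259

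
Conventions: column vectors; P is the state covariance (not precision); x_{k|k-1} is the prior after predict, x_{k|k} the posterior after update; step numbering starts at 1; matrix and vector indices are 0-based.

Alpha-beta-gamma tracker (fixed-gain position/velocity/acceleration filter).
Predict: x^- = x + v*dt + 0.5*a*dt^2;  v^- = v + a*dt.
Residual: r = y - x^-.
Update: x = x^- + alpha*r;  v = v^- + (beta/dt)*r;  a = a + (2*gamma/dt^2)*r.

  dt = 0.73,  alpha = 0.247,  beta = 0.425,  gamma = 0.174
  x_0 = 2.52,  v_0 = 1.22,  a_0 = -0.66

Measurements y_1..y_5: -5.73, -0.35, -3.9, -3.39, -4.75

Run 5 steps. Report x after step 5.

step 1: x_pred=3.2347  r=-8.9647  x^+=1.0205  v^+=-4.4810  a^+=-6.5143
step 2: x_pred=-3.9864  r=3.6364  x^+=-3.0882  v^+=-7.1193  a^+=-4.1396
step 3: x_pred=-9.3883  r=5.4883  x^+=-8.0327  v^+=-6.9460  a^+=-0.5555
step 4: x_pred=-13.2513  r=9.8613  x^+=-10.8155  v^+=-1.6104  a^+=5.8842
step 5: x_pred=-10.4233  r=5.6733  x^+=-9.0220  v^+=5.9880  a^+=9.5890

x_post = -9.0220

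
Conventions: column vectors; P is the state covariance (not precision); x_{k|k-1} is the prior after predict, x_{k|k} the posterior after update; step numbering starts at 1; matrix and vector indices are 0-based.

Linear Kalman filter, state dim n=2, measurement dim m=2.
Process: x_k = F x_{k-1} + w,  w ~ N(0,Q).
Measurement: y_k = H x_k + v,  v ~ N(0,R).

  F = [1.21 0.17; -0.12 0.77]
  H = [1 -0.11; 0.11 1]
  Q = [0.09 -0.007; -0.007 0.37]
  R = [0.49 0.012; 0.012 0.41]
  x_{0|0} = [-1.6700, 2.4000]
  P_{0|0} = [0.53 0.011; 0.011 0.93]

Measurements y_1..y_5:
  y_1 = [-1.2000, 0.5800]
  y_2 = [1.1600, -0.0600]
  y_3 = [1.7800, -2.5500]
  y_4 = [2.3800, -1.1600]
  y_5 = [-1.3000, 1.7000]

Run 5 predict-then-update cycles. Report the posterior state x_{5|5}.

step 1: x^-=[-1.6127, 2.0484]  P^-=[0.8974 0.0478; 0.0478 0.9270]  S=[1.3881 0.0560; 0.0560 1.3584]  K=[0.6394 0.0815; -0.0668 0.6891]  nu=[0.6380, -1.2910]  x^+=[-1.3100, 1.1162]  P^+=[0.3150 0.0064; 0.0064 0.2810]
step 2: x^-=[-1.3953, 1.0167]  P^-=[0.5620 -0.0101; -0.0101 0.5400]  S=[1.0607 0.0045; 0.0045 0.9545]  K=[0.5306 0.0517; -0.0679 0.5648]  nu=[2.6672, -0.9232]  x^+=[-0.0278, 0.3142]  P^+=[0.2605 -0.0011; -0.0011 0.2309]
step 3: x^-=[0.0198, 0.2453]  P^-=[0.4776 -0.0156; -0.0156 0.5108]  S=[0.9772 -0.0071; -0.0071 0.9232]  K=[0.4908 0.0438; -0.0695 0.5510]  nu=[1.7872, -2.7974]  x^+=[0.7745, -1.4202]  P^+=[0.2407 -0.0026; -0.0026 0.2253]
step 4: x^-=[0.6957, -1.1865]  P^-=[0.4479 -0.0149; -0.0149 0.5076]  S=[0.9473 -0.0093; -0.0093 0.9197]  K=[0.4749 0.0422; -0.0693 0.5494]  nu=[1.5537, -0.0501]  x^+=[1.4316, -1.3216]  P^+=[0.2329 -0.0026; -0.0026 0.2247]
step 5: x^-=[1.5075, -1.1894]  P^-=[0.4365 -0.0138; -0.0138 0.5071]  S=[0.9356 -0.0094; -0.0094 0.9193]  K=[0.4685 0.0420; -0.0688 0.5492]  nu=[-2.9384, 2.7236]  x^+=[0.2452, 0.5087]  P^+=[0.2298 -0.0024; -0.0024 0.2246]

x_post = [0.2452, 0.5087]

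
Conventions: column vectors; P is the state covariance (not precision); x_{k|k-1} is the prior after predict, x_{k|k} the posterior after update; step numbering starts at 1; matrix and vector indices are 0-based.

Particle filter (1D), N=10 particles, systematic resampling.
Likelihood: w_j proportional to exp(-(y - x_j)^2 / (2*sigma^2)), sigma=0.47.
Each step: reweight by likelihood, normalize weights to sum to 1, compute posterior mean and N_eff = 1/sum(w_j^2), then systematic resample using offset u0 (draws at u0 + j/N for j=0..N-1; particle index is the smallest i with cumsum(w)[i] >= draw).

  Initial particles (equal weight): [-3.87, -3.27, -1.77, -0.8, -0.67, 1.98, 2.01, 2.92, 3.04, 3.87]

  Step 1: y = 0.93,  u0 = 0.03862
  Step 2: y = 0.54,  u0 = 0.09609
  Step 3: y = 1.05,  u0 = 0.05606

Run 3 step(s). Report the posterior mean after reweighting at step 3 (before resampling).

step 1: w=[0.0000, 0.0000, 0.0000, 0.0072, 0.0192, 0.5213, 0.4511, 0.0008, 0.0003, 0.0000]  mean=1.9235  Neff=2.1021  idx=[5, 5, 5, 5, 5, 5, 6, 6, 6, 6]
step 2: w=[0.1077, 0.1077, 0.1077, 0.1077, 0.1077, 0.1077, 0.0884, 0.0884, 0.0884, 0.0884]  mean=1.9906  Neff=9.9113  idx=[0, 1, 2, 3, 4, 5, 6, 7, 8, 9]
step 3: w=[0.1051, 0.1051, 0.1051, 0.1051, 0.1051, 0.1051, 0.0924, 0.0924, 0.0924, 0.0924]  mean=1.9911  Neff=9.9617  idx=[0, 1, 2, 3, 4, 5, 6, 7, 8, 9]

post_mean = 1.9911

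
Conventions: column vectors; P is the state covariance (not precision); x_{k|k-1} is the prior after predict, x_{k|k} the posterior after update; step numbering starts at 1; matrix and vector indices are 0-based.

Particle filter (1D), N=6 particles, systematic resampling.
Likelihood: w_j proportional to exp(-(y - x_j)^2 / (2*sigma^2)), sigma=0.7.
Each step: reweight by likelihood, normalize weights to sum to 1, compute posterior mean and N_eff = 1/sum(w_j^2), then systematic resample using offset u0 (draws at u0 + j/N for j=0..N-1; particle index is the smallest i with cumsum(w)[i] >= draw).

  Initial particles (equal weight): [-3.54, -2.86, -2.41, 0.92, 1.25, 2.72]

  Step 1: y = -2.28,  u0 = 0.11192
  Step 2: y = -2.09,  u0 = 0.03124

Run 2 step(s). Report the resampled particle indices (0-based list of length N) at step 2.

resampled_idx = [0, 1, 2, 3, 4, 5]

step 1: w=[0.1047, 0.3753, 0.5200, 0.0000, 0.0000, 0.0000]  mean=-2.6971  Neff=2.3686  idx=[1, 1, 1, 2, 2, 2]
step 2: w=[0.1258, 0.1258, 0.1258, 0.2075, 0.2075, 0.2075]  mean=-2.5798  Neff=5.6598  idx=[0, 1, 2, 3, 4, 5]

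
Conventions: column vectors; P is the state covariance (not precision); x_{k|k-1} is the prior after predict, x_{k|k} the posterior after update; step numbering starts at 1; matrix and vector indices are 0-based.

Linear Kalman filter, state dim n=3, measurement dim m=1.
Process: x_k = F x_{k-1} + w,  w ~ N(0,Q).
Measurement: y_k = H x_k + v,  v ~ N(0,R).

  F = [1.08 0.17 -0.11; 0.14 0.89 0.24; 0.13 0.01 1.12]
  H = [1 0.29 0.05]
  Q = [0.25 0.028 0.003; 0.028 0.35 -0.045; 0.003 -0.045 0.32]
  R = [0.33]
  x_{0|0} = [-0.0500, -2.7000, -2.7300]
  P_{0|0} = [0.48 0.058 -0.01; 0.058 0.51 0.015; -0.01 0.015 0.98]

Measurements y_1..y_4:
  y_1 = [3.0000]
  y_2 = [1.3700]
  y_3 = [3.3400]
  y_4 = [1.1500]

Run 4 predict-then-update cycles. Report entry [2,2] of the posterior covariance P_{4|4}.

step 1: x^-=[-0.2127, -3.0652, -3.0911]  P^-=[0.8596 0.2057 -0.0567; 0.2057 0.8400 0.2516; -0.0567 0.2516 1.5550]  S=[1.3851]  K=[0.6616; 0.3335; 0.0679]  nu=[4.2562]  x^+=[2.6033, -1.6459, -2.8021]  P^+=[0.2533 -0.0999 -0.1189; -0.0999 0.6860 0.2202; -0.1189 0.2202 1.5487]
step 2: x^-=[2.8400, -1.7729, -2.8164]  P^-=[0.5673 -0.0108 -0.2548; -0.0108 1.0487 0.5680; -0.2548 0.5680 2.2370]  S=[0.9758]  K=[0.5651; 0.3297; 0.0223]  nu=[-0.8151]  x^+=[2.3794, -2.0416, -2.8346]  P^+=[0.2557 -0.1926 -0.2671; -0.1926 0.9426 0.5608; -0.2671 0.5608 2.2366]
step 3: x^-=[2.5345, -2.1642, -2.8859]  P^-=[0.5743 -0.1366 -0.4545; -0.1366 1.4041 1.0568; -0.4545 1.0568 3.0642]  S=[0.9360]  K=[0.5470; 0.3455; 0.0056]  nu=[1.5774]  x^+=[3.3973, -1.6192, -2.8771]  P^+=[0.2943 -0.3135 -0.4573; -0.3135 1.2924 1.0550; -0.4573 1.0550 3.0642]
step 4: x^-=[3.7103, -1.6559, -2.7969]  P^-=[0.6218 -0.2934 -0.6882; -0.2934 1.8978 1.7270; -0.6882 1.7270 4.0585]  S=[0.9326]  K=[0.5386; 0.3681; 0.0166]  nu=[-1.9402]  x^+=[2.6654, -2.3702, -2.8292]  P^+=[0.3513 -0.4783 -0.6966; -0.4783 1.7714 1.7213; -0.6966 1.7213 4.0582]

P_post[2,2] = 4.0582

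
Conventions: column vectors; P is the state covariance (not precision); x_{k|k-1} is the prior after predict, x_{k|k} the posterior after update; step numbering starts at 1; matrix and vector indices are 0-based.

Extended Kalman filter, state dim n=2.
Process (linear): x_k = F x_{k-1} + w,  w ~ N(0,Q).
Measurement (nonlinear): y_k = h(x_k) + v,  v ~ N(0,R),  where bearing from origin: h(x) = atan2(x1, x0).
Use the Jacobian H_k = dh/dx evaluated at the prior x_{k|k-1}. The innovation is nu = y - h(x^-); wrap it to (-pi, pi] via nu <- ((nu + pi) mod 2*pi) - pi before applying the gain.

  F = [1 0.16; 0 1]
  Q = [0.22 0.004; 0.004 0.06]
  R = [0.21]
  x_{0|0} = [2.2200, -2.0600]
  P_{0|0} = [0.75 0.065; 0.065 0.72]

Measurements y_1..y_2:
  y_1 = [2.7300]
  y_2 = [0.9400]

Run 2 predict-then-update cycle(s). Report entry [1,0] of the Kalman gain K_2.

K[1,0] = -0.1112

step 1: x^-=[1.8904, -2.0600]  P^-=[1.0092 0.1842; 0.1842 0.7800]  H_jac=[0.2635 0.2418]  S=[0.3492]  K=[0.8892; 0.6792]  nu=[-2.7249]  x^+=[-0.5327, -3.9108]  P^+=[0.7331 -0.0267; -0.0267 0.6189]
step 2: x^-=[-1.1584, -3.9108]  P^-=[0.9604 0.0763; 0.0763 0.6789]  H_jac=[0.2351 -0.0696]  S=[0.2639]  K=[0.8355; -0.1112]  nu=[2.7988]  x^+=[1.1800, -4.2219]  P^+=[0.7762 0.1008; 0.1008 0.6757]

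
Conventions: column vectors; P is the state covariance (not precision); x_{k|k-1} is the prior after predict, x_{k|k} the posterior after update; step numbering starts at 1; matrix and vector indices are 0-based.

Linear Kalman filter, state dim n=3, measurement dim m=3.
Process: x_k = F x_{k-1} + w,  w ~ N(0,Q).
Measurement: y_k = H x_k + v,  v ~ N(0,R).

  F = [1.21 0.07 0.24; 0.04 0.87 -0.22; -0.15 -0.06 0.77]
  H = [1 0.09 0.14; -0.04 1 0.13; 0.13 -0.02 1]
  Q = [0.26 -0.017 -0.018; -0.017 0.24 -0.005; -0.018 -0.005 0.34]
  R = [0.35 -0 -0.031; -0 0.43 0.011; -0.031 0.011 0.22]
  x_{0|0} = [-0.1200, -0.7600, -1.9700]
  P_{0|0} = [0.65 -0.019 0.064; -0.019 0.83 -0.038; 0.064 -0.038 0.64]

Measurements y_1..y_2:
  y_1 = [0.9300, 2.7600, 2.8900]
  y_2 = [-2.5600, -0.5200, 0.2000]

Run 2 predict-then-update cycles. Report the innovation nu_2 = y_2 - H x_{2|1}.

innov = [-4.0236, -1.3966, -1.1562]

step 1: x^-=[-0.6712, -0.2326, -1.4533]  P^-=[1.2853 -0.0126 0.0362; -0.0126 0.9123 -0.1800; 0.0362 -0.1800 0.7255]  S=[1.6602 0.0085 0.2573; 0.0085 1.3105 -0.1016; 0.2573 -0.1016 0.9842]  K=[0.7770 -0.0504 -0.0015; 0.0459 0.6671 -0.1462; -0.0439 -0.0076 0.7562]  nu=[1.8256, 3.1547, 4.4259]  x^+=[0.5815, 1.3085, 1.7897]  P^+=[0.2808 -0.0025 -0.0615; -0.0025 0.2878 -0.0202; -0.0615 -0.0202 0.1752]
step 2: x^-=[1.2247, 0.7680, 1.2123]  P^-=[0.6459 0.0141 -0.0935; 0.0141 0.4754 -0.0688; -0.0935 -0.0688 0.4673]  S=[0.9835 0.0175 0.0162; 0.0175 0.8963 -0.0057; 0.0162 -0.0057 0.6768]  K=[0.6459 -0.0394 -0.0303; 0.0407 0.5183 -0.1096; -0.0460 0.0004 0.6757]  nu=[-4.0236, -1.3966, -1.1562]  x^+=[-1.2839, 0.0071, 0.6156]  P^+=[0.2351 -0.0004 -0.0577; -0.0004 0.2236 -0.0151; -0.0577 -0.0151 0.1573]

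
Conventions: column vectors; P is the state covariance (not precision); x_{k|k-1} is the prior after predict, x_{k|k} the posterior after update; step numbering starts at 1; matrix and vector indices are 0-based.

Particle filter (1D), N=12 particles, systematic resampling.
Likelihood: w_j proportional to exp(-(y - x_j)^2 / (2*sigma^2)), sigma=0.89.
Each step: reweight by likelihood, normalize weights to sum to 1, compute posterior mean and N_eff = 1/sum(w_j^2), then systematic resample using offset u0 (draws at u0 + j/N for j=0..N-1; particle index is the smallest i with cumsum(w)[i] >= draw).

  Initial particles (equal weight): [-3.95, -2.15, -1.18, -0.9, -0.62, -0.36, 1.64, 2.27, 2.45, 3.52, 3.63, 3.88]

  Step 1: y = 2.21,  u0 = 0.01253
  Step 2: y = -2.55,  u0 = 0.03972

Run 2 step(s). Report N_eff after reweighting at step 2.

N_eff = 3.2415

step 1: w=[0.0000, 0.0000, 0.0002, 0.0006, 0.0018, 0.0043, 0.2268, 0.2778, 0.2685, 0.0942, 0.0780, 0.0479]  mean=2.4573  Neff=4.5885  idx=[6, 6, 6, 7, 7, 7, 8, 8, 8, 8, 9, 10]
step 2: w=[0.3205, 0.3205, 0.3205, 0.0089, 0.0089, 0.0089, 0.0029, 0.0029, 0.0029, 0.0029, 0.0000, 0.0000]  mean=1.6663  Neff=3.2415  idx=[0, 0, 0, 0, 1, 1, 1, 1, 2, 2, 2, 2]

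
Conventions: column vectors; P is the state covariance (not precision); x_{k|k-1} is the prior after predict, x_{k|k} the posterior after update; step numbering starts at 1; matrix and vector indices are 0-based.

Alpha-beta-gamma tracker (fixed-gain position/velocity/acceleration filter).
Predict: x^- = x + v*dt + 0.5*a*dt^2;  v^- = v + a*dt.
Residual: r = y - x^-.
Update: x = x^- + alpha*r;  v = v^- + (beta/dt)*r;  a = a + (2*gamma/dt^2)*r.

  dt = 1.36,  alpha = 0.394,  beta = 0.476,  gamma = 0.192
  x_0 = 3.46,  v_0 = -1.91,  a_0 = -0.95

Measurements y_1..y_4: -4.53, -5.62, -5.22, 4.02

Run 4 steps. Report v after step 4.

v_post = 5.7455

step 1: x_pred=-0.0162  r=-4.5138  x^+=-1.7946  v^+=-4.7818  a^+=-1.8871
step 2: x_pred=-10.0431  r=4.4231  x^+=-8.3004  v^+=-5.8002  a^+=-0.9688
step 3: x_pred=-17.0847  r=11.8647  x^+=-12.4100  v^+=-2.9652  a^+=1.4944
step 4: x_pred=-15.0606  r=19.0806  x^+=-7.5429  v^+=5.7455  a^+=5.4558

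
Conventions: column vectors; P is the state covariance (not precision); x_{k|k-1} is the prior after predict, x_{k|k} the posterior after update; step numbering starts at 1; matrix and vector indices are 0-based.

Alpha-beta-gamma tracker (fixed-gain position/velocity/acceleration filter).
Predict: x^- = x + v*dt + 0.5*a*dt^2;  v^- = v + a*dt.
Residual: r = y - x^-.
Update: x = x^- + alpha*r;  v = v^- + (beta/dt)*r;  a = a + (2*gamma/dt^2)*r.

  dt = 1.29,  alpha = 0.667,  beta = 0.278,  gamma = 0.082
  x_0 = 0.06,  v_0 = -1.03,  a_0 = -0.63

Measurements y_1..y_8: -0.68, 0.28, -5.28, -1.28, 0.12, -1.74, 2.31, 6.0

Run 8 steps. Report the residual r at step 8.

resid = 0.9448

step 1: x_pred=-1.7929  r=1.1129  x^+=-1.0506  v^+=-1.6029  a^+=-0.5203
step 2: x_pred=-3.5512  r=3.8312  x^+=-0.9958  v^+=-1.4484  a^+=-0.1427
step 3: x_pred=-2.9831  r=-2.2969  x^+=-4.5151  v^+=-2.1276  a^+=-0.3691
step 4: x_pred=-7.5668  r=6.2868  x^+=-3.3735  v^+=-1.2489  a^+=0.2505
step 5: x_pred=-4.7762  r=4.8962  x^+=-1.5104  v^+=0.1293  a^+=0.7330
step 6: x_pred=-0.7337  r=-1.0063  x^+=-1.4049  v^+=0.8580  a^+=0.6338
step 7: x_pred=0.2293  r=2.0807  x^+=1.6171  v^+=2.1241  a^+=0.8389
step 8: x_pred=5.0552  r=0.9448  x^+=5.6854  v^+=3.4098  a^+=0.9320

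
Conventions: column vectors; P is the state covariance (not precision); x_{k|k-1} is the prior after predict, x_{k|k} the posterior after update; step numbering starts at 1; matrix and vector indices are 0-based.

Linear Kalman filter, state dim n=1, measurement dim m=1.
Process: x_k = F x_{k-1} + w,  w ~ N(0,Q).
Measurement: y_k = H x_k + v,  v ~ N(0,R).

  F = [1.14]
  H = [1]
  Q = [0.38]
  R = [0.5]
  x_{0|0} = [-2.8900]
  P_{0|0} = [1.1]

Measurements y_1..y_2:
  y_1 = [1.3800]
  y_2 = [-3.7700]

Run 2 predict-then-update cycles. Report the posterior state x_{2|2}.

x_post = [-2.2620]

step 1: x^-=[-3.2946]  P^-=[1.8096]  S=[2.3096]  K=[0.7835]  nu=[4.6746]  x^+=[0.3680]  P^+=[0.3918]
step 2: x^-=[0.4195]  P^-=[0.8891]  S=[1.3891]  K=[0.6401]  nu=[-4.1895]  x^+=[-2.2620]  P^+=[0.3200]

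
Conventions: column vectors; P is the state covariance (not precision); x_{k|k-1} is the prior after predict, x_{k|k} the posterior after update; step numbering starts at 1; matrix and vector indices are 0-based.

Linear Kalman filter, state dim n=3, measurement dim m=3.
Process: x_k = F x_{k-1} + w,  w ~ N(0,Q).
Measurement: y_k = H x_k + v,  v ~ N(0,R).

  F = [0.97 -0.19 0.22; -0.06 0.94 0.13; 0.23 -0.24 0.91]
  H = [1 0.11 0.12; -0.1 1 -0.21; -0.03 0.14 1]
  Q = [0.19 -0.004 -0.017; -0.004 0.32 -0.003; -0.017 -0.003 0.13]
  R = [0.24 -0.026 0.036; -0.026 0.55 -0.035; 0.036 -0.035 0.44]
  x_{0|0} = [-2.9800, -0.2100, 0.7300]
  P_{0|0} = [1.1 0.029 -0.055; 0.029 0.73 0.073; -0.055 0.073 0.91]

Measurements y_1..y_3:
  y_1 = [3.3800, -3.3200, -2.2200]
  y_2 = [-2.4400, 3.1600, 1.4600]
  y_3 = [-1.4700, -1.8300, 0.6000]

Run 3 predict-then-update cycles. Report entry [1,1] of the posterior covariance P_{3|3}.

step 1: x^-=[-2.6901, 0.0763, 0.0293]  P^-=[1.2551 -0.1385 0.3681; -0.1385 0.9998 -0.0070; 0.3681 -0.0070 0.9257]  S=[1.5782 -0.2842 0.4717; -0.2842 1.6493 -0.1208; 0.4717 -0.1208 1.3635]  K=[0.8194 -0.0703 -0.0616; 0.0545 0.6350 0.1380; 0.1008 -0.0810 0.6280]  nu=[6.0582, -3.6592, -2.3407]  x^+=[2.6751, -2.2400, -0.5335]  P^+=[0.1982 -0.0347 0.0156; -0.0347 0.3379 -0.0079; 0.0156 -0.0079 0.2844]
step 2: x^-=[2.9030, -2.3355, 0.6674]  P^-=[0.4226 -0.0994 0.1255; -0.0994 0.6258 -0.0632; 0.1255 -0.0632 0.4093]  S=[0.6826 -0.1421 0.1855; -0.1421 1.2498 -0.1008; 0.1855 -0.1008 0.8375]  K=[0.6186 -0.0663 -0.0269; 0.0299 0.5300 0.0899; 0.1092 -0.0815 0.4396]  nu=[-5.1662, 5.9259, 1.2067]  x^+=[-0.7182, 0.7588, 0.1506]  P^+=[0.1501 -0.0320 0.0217; -0.0320 0.2805 -0.0182; 0.0217 -0.0182 0.2034]
step 3: x^-=[-0.8077, 0.7759, -0.2103]  P^-=[0.3738 -0.0875 0.1033; -0.0875 0.5707 -0.0672; 0.1033 -0.0672 0.3431]  S=[0.6295 -0.1252 0.1572; -0.1252 1.1896 -0.0971; 0.1572 -0.0971 0.7704]  K=[0.5921 -0.0629 -0.0251; 0.0296 0.5084 0.0779; 0.1019 -0.0825 0.3980]  nu=[-0.7224, -2.7308, 0.6774]  x^+=[-1.0806, -0.5811, 0.2110]  P^+=[0.1436 -0.0303 0.0210; -0.0303 0.2687 -0.0210; 0.0210 -0.0210 0.1852]

P_post[1,1] = 0.2687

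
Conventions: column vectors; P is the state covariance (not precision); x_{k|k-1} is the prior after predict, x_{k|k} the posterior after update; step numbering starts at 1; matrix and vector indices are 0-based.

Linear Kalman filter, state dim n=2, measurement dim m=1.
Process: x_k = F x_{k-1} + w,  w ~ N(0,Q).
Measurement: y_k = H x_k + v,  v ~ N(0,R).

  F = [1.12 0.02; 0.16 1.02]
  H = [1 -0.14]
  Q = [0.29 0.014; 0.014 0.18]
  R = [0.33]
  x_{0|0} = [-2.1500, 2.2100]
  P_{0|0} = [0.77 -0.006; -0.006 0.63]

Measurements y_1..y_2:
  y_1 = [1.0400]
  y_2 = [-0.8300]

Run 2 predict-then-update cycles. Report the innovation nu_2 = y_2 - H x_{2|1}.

innov = [-1.1800]

step 1: x^-=[-2.3638, 1.9102]  P^-=[1.2559 0.1580; 0.1580 0.8532]  S=[1.5584]  K=[0.7917; 0.0247]  nu=[3.6712]  x^+=[0.5427, 2.0009]  P^+=[0.2791 0.1275; 0.1275 0.8523]
step 2: x^-=[0.6479, 2.1278]  P^-=[0.6462 0.2274; 0.2274 1.1154]  S=[0.9343]  K=[0.6575; 0.0763]  nu=[-1.1800]  x^+=[-0.1280, 2.0378]  P^+=[0.2423 0.1806; 0.1806 1.1100]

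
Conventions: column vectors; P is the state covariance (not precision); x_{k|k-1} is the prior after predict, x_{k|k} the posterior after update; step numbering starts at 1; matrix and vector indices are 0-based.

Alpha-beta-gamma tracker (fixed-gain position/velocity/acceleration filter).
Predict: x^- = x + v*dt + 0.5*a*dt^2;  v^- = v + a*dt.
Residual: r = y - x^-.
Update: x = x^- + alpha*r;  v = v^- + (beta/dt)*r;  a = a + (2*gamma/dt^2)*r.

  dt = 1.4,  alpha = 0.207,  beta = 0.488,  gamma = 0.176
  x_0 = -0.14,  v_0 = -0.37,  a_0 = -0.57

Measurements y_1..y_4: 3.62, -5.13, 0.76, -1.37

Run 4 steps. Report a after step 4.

step 1: x_pred=-1.2166  r=4.8366  x^+=-0.2154  v^+=0.5179  a^+=0.2986
step 2: x_pred=0.8023  r=-5.9323  x^+=-0.4257  v^+=-1.1319  a^+=-0.7668
step 3: x_pred=-2.7618  r=3.5218  x^+=-2.0327  v^+=-0.9778  a^+=-0.1343
step 4: x_pred=-3.5332  r=2.1632  x^+=-3.0854  v^+=-0.4117  a^+=0.2542

a_post = 0.2542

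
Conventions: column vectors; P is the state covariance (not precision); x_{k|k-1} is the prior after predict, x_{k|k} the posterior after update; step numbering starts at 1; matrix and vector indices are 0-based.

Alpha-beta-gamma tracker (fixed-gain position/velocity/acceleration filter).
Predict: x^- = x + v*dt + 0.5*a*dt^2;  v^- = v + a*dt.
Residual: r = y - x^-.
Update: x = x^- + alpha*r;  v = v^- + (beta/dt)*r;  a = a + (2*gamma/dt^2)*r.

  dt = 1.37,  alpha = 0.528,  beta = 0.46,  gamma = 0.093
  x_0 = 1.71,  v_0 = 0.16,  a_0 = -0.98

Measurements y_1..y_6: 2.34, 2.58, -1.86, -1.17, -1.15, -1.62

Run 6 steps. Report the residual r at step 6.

step 1: x_pred=1.0095  r=1.3305  x^+=1.7120  v^+=-0.7359  a^+=-0.8481
step 2: x_pred=-0.0921  r=2.6721  x^+=1.3188  v^+=-1.0006  a^+=-0.5833
step 3: x_pred=-0.5995  r=-1.2605  x^+=-1.2651  v^+=-2.2230  a^+=-0.7083
step 4: x_pred=-4.9753  r=3.8053  x^+=-2.9661  v^+=-1.9157  a^+=-0.3312
step 5: x_pred=-5.9013  r=4.7513  x^+=-3.3926  v^+=-0.7740  a^+=0.1397
step 6: x_pred=-4.3219  r=2.7019  x^+=-2.8953  v^+=0.3246  a^+=0.4075

resid = 2.7019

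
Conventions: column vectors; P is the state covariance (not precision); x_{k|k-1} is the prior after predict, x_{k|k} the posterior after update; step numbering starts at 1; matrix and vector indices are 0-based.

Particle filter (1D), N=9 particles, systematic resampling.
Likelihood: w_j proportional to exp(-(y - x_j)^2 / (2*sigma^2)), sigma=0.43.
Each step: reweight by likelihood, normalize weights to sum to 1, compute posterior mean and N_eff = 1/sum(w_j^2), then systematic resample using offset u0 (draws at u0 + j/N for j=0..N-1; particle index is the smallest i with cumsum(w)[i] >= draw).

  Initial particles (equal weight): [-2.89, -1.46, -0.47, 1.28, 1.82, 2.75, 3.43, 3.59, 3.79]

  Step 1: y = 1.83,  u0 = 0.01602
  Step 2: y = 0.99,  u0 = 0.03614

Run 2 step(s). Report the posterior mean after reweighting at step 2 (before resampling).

step 1: w=[0.0000, 0.0000, 0.0000, 0.2859, 0.6476, 0.0657, 0.0006, 0.0001, 0.0000]  mean=1.7280  Neff=1.9784  idx=[3, 3, 3, 4, 4, 4, 4, 4, 4]
step 2: w=[0.2399, 0.2399, 0.2399, 0.0467, 0.0467, 0.0467, 0.0467, 0.0467, 0.0467]  mean=1.4314  Neff=5.3850  idx=[0, 0, 1, 1, 2, 2, 2, 5, 7]

post_mean = 1.4314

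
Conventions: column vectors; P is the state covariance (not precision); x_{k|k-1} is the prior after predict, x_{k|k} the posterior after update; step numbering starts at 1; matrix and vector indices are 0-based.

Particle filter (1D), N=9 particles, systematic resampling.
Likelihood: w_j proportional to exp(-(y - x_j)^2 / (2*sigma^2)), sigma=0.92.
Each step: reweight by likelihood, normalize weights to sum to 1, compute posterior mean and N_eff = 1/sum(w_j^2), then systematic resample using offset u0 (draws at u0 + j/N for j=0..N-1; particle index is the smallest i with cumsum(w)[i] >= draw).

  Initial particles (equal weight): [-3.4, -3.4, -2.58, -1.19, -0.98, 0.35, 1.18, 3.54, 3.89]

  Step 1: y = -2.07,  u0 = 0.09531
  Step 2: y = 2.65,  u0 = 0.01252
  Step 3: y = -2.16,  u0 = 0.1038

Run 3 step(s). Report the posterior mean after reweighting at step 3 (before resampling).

post_mean = -1.0629

step 1: w=[0.1292, 0.1292, 0.3149, 0.2324, 0.1820, 0.0115, 0.0007, 0.0000, 0.0000]  mean=-2.1410  Neff=4.5486  idx=[0, 1, 2, 2, 2, 3, 3, 4, 4]
step 2: w=[0.0000, 0.0000, 0.0001, 0.0001, 0.0001, 0.1418, 0.1418, 0.3581, 0.3581]  mean=-1.0399  Neff=3.3706  idx=[5, 5, 6, 7, 7, 7, 8, 8, 8]
step 3: w=[0.1317, 0.1317, 0.1317, 0.1008, 0.1008, 0.1008, 0.1008, 0.1008, 0.1008]  mean=-1.0629  Neff=8.8487  idx=[0, 1, 2, 3, 4, 5, 6, 7, 8]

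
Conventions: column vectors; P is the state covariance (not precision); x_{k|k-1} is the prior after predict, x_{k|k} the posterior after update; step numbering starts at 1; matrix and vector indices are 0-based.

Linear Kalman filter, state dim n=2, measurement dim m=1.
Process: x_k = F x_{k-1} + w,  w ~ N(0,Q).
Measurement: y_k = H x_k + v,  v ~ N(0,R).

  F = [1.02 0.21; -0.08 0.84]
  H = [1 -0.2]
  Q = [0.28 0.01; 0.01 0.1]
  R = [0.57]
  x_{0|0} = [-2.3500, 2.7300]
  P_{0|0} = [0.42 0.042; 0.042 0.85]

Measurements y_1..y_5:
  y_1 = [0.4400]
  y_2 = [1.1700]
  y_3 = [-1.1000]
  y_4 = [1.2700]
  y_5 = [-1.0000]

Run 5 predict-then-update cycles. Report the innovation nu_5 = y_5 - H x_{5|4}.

innov = [-2.2154]

step 1: x^-=[-1.8237, 2.4812]  P^-=[0.7724 0.1609; 0.1609 0.6968]  S=[1.3059]  K=[0.5668; 0.0165]  nu=[2.7599]  x^+=[-0.2593, 2.5268]  P^+=[0.3528 0.1487; 0.1487 0.6964]
step 2: x^-=[0.2662, 2.1433]  P^-=[0.7415 0.2290; 0.2290 0.5737]  S=[1.2429]  K=[0.5598; 0.0919]  nu=[1.3325]  x^+=[1.0121, 2.2657]  P^+=[0.3521 0.1650; 0.1650 0.5632]
step 3: x^-=[1.5081, 1.8223]  P^-=[0.7418 0.2192; 0.2192 0.4775]  S=[1.2432]  K=[0.5614; 0.0995]  nu=[-2.2437]  x^+=[0.2485, 1.5989]  P^+=[0.3500 0.1498; 0.1498 0.4651]
step 4: x^-=[0.5892, 1.3232]  P^-=[0.7288 0.1893; 0.1893 0.4103]  S=[1.2395]  K=[0.5574; 0.0865]  nu=[0.9454]  x^+=[1.1162, 1.4050]  P^+=[0.3436 0.1295; 0.1295 0.4010]
step 5: x^-=[1.4336, 1.0909]  P^-=[0.7107 0.1615; 0.1615 0.3678]  S=[1.2308]  K=[0.5512; 0.0715]  nu=[-2.2154]  x^+=[0.2125, 0.9326]  P^+=[0.3368 0.1130; 0.1130 0.3615]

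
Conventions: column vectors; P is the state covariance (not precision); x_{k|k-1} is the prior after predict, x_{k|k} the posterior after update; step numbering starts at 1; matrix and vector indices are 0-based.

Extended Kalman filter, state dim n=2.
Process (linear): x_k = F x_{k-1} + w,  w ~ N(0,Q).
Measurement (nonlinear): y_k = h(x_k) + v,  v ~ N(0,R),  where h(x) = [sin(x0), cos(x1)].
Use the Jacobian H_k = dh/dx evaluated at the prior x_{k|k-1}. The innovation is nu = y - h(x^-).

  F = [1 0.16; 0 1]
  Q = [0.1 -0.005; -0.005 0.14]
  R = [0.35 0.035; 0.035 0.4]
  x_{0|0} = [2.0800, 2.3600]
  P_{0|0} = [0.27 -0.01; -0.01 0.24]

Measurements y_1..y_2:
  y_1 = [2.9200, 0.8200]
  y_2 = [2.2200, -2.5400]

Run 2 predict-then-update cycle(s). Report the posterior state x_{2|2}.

x_post = [1.7388, 2.9563]

step 1: x^-=[2.4576, 2.3600]  P^-=[0.3729 0.0234; 0.0234 0.3800]  H_jac=[-0.7751 0.0000; 0.0000 -0.7044]  S=[0.5740 0.0478; 0.0478 0.5886]  K=[-0.5046 0.0130; 0.0063 -0.4553]  nu=[2.2881, 1.5298]  x^+=[1.3228, 1.6779]  P^+=[0.2273 0.0177; 0.0177 0.2582]
step 2: x^-=[1.5912, 1.6779]  P^-=[0.3396 0.0540; 0.0540 0.3982]  H_jac=[-0.0204 0.0000; 0.0000 -0.9943]  S=[0.3501 0.0361; 0.0361 0.7937]  K=[-0.0129 -0.0671; 0.0485 -0.5011]  nu=[1.2202, -2.4331]  x^+=[1.7388, 2.9563]  P^+=[0.3359 0.0275; 0.0275 0.1999]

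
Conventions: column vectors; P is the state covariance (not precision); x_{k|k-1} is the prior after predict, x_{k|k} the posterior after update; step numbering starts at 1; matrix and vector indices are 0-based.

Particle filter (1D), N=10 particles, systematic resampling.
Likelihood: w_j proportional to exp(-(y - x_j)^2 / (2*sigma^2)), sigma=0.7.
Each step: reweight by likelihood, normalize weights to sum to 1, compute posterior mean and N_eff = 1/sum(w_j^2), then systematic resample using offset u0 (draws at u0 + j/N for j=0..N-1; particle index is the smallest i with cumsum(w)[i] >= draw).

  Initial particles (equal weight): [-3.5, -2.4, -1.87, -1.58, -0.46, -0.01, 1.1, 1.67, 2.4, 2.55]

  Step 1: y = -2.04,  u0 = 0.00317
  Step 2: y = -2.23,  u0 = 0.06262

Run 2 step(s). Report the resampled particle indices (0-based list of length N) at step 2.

step 1: w=[0.0397, 0.3064, 0.3395, 0.2818, 0.0274, 0.0052, 0.0000, 0.0000, 0.0000, 0.0000]  mean=-1.9671  Neff=3.4377  idx=[0, 1, 1, 1, 2, 2, 2, 3, 3, 3]
step 2: w=[0.0251, 0.1264, 0.1264, 0.1264, 0.1140, 0.1140, 0.1140, 0.0846, 0.0846, 0.0846]  mean=-2.0383  Neff=9.1743  idx=[1, 2, 2, 3, 4, 5, 6, 7, 8, 9]

resampled_idx = [1, 2, 2, 3, 4, 5, 6, 7, 8, 9]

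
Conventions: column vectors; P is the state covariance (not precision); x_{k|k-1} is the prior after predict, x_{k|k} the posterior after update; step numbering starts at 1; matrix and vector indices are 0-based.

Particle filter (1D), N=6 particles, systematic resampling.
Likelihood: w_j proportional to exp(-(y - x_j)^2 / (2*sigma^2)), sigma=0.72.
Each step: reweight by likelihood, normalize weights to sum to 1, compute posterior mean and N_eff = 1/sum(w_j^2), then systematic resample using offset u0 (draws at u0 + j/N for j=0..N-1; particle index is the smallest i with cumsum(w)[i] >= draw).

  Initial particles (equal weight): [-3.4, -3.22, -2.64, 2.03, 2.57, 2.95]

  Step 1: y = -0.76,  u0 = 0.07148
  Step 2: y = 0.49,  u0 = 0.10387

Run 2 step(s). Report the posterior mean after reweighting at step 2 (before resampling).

post_mean = -2.6425

step 1: w=[0.0319, 0.0773, 0.8757, 0.0145, 0.0006, 0.0000]  mean=-2.6378  Neff=1.2919  idx=[1, 2, 2, 2, 2, 2]
step 2: w=[0.0043, 0.1991, 0.1991, 0.1991, 0.1991, 0.1991]  mean=-2.6425  Neff=5.0432  idx=[1, 2, 3, 4, 4, 5]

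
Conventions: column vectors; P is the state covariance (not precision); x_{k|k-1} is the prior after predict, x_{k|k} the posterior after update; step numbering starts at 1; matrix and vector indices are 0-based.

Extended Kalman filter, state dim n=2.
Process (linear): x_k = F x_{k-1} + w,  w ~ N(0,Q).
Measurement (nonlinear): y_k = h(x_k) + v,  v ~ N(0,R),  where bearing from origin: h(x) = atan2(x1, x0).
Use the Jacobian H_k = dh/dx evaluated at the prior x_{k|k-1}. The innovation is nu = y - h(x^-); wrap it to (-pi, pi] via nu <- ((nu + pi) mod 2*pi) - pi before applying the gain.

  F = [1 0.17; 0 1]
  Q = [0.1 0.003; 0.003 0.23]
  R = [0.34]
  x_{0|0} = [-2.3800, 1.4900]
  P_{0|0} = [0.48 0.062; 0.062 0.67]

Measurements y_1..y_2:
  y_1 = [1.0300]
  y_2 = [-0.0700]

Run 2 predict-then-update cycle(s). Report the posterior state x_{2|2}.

step 1: x^-=[-2.1267, 1.4900]  P^-=[0.6204 0.1789; 0.1789 0.9000]  H_jac=[-0.2210 -0.3154]  S=[0.4848]  K=[-0.3992; -0.6671]  nu=[-1.5005]  x^+=[-1.5277, 2.4910]  P^+=[0.5432 0.0498; 0.0498 0.6843]
step 2: x^-=[-1.1042, 2.4910]  P^-=[0.6799 0.1691; 0.1691 0.9143]  H_jac=[-0.3355 -0.1487]  S=[0.4536]  K=[-0.5583; -0.4248]  nu=[-2.0581]  x^+=[0.0448, 3.3653]  P^+=[0.5385 0.0615; 0.0615 0.8324]

x_post = [0.0448, 3.3653]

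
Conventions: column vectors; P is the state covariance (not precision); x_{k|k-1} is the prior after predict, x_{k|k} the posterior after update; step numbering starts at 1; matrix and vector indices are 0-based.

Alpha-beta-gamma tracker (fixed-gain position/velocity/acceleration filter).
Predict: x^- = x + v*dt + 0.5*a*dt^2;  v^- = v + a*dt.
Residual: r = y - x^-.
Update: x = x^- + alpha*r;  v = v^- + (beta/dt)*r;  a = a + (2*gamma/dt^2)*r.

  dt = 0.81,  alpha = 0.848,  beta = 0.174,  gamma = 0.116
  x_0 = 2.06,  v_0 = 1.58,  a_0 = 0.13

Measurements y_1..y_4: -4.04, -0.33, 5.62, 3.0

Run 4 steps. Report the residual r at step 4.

resid = -1.4247

step 1: x_pred=3.3824  r=-7.4224  x^+=-2.9118  v^+=0.0908  a^+=-2.4946
step 2: x_pred=-3.6566  r=3.3266  x^+=-0.8356  v^+=-1.2152  a^+=-1.3183
step 3: x_pred=-2.2524  r=7.8724  x^+=4.4234  v^+=-0.5919  a^+=1.4654
step 4: x_pred=4.4247  r=-1.4247  x^+=3.2165  v^+=0.2890  a^+=0.9616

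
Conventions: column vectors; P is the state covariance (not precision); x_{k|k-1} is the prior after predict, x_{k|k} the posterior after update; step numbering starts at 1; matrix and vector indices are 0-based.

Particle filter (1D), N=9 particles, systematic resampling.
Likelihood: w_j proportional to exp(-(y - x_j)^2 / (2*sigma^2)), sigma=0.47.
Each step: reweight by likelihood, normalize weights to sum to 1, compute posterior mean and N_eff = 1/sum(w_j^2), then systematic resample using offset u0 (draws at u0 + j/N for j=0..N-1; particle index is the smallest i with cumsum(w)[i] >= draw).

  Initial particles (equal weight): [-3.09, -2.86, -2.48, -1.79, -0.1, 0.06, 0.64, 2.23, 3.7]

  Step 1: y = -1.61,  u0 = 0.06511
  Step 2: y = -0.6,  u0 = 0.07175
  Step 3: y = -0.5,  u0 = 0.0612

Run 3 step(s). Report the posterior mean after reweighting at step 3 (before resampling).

post_mean = -1.7900

step 1: w=[0.0061, 0.0252, 0.1563, 0.8058, 0.0050, 0.0016, 0.0000, 0.0000, 0.0000]  mean=-1.9215  Neff=1.4827  idx=[2, 2, 3, 3, 3, 3, 3, 3, 3]
step 2: w=[0.0012, 0.0012, 0.1425, 0.1425, 0.1425, 0.1425, 0.1425, 0.1425, 0.1425]  mean=-1.7916  Neff=7.0330  idx=[2, 3, 4, 4, 5, 6, 7, 7, 8]
step 3: w=[0.1111, 0.1111, 0.1111, 0.1111, 0.1111, 0.1111, 0.1111, 0.1111, 0.1111]  mean=-1.7900  Neff=9.0000  idx=[0, 1, 2, 3, 4, 5, 6, 7, 8]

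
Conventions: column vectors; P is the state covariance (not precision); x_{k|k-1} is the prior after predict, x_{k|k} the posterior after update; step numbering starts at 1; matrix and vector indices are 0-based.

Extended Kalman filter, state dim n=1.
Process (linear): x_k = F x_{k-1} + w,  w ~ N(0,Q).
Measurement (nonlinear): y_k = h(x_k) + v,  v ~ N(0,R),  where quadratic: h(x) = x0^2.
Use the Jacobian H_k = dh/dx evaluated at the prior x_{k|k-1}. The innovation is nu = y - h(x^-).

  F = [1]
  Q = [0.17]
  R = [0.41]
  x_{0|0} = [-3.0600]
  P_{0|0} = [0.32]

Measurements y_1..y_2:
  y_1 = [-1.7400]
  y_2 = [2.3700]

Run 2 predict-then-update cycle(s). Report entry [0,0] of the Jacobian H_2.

H_jac[0,0] = -2.5707

step 1: x^-=[-3.0600]  P^-=[0.4900]  H_jac=[-6.1200]  S=[18.7627]  K=[-0.1598]  nu=[-11.1036]  x^+=[-1.2853]  P^+=[0.0107]
step 2: x^-=[-1.2853]  P^-=[0.1807]  H_jac=[-2.5707]  S=[1.6042]  K=[-0.2896]  nu=[0.7179]  x^+=[-1.4932]  P^+=[0.0462]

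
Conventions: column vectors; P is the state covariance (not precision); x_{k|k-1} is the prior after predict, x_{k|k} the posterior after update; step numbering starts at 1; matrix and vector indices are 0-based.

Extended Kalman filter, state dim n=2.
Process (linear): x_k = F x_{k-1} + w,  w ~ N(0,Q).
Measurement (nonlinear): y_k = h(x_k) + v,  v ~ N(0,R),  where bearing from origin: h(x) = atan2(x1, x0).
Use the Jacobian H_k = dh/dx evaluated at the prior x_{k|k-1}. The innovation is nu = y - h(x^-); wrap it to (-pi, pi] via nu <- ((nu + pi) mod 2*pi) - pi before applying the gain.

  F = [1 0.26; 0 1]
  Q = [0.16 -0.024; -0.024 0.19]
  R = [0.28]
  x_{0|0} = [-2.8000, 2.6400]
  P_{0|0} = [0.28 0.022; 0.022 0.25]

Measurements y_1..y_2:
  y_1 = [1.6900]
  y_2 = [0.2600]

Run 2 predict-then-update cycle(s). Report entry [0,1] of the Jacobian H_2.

step 1: x^-=[-2.1136, 2.6400]  P^-=[0.4683 0.0630; 0.0630 0.4400]  H_jac=[-0.2308 -0.1848]  S=[0.3254]  K=[-0.3681; -0.2946]  nu=[-0.5559]  x^+=[-1.9090, 2.8038]  P^+=[0.4243 0.0277; 0.0277 0.4118]
step 2: x^-=[-1.1800, 2.8038]  P^-=[0.6265 0.1108; 0.1108 0.6018]  H_jac=[-0.3030 -0.1275]  S=[0.3559]  K=[-0.5731; -0.3100]  nu=[-1.7092]  x^+=[-0.2004, 3.3335]  P^+=[0.5096 0.0476; 0.0476 0.5676]

H_jac[0,1] = -0.1275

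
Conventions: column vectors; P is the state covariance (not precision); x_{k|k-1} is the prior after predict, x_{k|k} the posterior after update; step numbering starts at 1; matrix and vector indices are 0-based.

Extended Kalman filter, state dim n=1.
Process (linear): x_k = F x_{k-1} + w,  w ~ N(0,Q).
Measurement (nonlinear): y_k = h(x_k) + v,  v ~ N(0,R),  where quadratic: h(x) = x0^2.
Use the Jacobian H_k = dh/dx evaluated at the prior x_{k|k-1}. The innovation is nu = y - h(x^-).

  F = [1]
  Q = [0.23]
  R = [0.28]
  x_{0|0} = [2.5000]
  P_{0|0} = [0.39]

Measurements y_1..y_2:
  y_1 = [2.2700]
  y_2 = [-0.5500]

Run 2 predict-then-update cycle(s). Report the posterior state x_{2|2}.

step 1: x^-=[2.5000]  P^-=[0.6200]  H_jac=[5.0000]  S=[15.7800]  K=[0.1965]  nu=[-3.9800]  x^+=[1.7181]  P^+=[0.0110]
step 2: x^-=[1.7181]  P^-=[0.2410]  H_jac=[3.4362]  S=[3.1257]  K=[0.2649]  nu=[-3.5020]  x^+=[0.7903]  P^+=[0.0216]

x_post = [0.7903]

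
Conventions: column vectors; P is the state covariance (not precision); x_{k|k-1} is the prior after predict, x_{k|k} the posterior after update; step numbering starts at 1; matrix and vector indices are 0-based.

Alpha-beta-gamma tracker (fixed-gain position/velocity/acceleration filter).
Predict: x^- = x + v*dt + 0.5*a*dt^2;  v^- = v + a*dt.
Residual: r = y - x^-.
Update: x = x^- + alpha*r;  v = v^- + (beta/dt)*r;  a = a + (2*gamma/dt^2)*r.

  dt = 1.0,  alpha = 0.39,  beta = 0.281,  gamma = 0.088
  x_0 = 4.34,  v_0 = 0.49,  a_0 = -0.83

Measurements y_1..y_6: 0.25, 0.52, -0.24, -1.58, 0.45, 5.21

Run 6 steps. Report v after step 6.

v_post = 3.0605

step 1: x_pred=4.4150  r=-4.1650  x^+=2.7907  v^+=-1.5104  a^+=-1.5630
step 2: x_pred=0.4988  r=0.0212  x^+=0.5070  v^+=-3.0674  a^+=-1.5593
step 3: x_pred=-3.3400  r=3.1000  x^+=-2.1310  v^+=-3.7556  a^+=-1.0137
step 4: x_pred=-6.3935  r=4.8135  x^+=-4.5162  v^+=-3.4167  a^+=-0.1665
step 5: x_pred=-8.0162  r=8.4662  x^+=-4.7144  v^+=-1.2042  a^+=1.3235
step 6: x_pred=-5.2569  r=10.4669  x^+=-1.1748  v^+=3.0605  a^+=3.1657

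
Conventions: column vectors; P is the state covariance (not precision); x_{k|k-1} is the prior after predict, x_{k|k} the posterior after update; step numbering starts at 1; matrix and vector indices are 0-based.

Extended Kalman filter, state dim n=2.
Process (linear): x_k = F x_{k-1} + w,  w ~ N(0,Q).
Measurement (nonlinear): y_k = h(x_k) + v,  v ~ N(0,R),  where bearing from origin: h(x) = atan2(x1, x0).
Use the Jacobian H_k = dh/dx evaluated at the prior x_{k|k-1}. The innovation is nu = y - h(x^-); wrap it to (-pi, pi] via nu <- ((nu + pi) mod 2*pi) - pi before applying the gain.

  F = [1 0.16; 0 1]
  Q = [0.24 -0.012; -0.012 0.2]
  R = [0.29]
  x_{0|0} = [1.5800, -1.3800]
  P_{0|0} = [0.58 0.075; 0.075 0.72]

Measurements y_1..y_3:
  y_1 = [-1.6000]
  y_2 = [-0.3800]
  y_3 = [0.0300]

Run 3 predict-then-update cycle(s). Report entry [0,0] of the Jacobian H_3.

step 1: x^-=[1.3592, -1.3800]  P^-=[0.8624 0.1782; 0.1782 0.9200]  H_jac=[0.3678 0.3623]  S=[0.5749]  K=[0.6641; 0.6937]  nu=[-0.8070]  x^+=[0.8233, -1.9399]  P^+=[0.6089 -0.0867; -0.0867 0.6433]
step 2: x^-=[0.5129, -1.9399]  P^-=[0.8376 0.0043; 0.0043 0.8433]  H_jac=[0.4818 0.1274]  S=[0.4987]  K=[0.8104; 0.2196]  nu=[0.9323]  x^+=[1.2685, -1.7351]  P^+=[0.5101 -0.0845; -0.0845 0.8193]
step 3: x^-=[0.9909, -1.7351]  P^-=[0.7441 0.0346; 0.0346 1.0193]  H_jac=[0.4346 0.2482]  S=[0.5008]  K=[0.6629; 0.5352]  nu=[1.0819]  x^+=[1.7081, -1.1561]  P^+=[0.5240 -0.1430; -0.1430 0.8758]

H_jac[0,0] = 0.4346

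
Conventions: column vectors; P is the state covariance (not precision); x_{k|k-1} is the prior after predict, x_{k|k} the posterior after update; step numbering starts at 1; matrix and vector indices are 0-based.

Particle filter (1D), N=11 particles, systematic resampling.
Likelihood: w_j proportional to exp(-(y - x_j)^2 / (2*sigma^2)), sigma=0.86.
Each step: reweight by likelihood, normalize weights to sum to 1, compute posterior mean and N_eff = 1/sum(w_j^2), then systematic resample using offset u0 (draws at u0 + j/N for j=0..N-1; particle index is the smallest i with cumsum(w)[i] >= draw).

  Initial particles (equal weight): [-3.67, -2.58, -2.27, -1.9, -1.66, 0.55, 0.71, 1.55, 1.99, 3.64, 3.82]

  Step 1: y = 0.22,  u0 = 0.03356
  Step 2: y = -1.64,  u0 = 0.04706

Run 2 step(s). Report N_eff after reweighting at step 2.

step 1: w=[0.0000, 0.0021, 0.0064, 0.0203, 0.0388, 0.3933, 0.3599, 0.1280, 0.0509, 0.0002, 0.0001]  mean=0.6494  Neff=3.2770  idx=[4, 5, 5, 5, 5, 6, 6, 6, 6, 7, 7]
step 2: w=[0.7974, 0.0312, 0.0312, 0.0312, 0.0312, 0.0191, 0.0191, 0.0191, 0.0191, 0.0008, 0.0008]  mean=-1.1984  Neff=1.5596  idx=[0, 0, 0, 0, 0, 0, 0, 0, 0, 3, 6]

N_eff = 1.5596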